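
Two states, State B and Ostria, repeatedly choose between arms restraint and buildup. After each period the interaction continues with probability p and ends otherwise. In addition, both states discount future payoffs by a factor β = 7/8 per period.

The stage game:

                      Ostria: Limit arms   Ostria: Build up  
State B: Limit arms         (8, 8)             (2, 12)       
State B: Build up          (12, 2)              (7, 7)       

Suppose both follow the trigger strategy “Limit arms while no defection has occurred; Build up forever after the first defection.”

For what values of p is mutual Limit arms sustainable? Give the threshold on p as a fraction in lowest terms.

Expected continuation weight on next period's payoff is β·p = 7/8·p, which plays the role of the discount factor.
Cooperation requires 7/8·p ≥ (12−8)/(12−7) = 4/5, hence p ≥ 32/35.

32/35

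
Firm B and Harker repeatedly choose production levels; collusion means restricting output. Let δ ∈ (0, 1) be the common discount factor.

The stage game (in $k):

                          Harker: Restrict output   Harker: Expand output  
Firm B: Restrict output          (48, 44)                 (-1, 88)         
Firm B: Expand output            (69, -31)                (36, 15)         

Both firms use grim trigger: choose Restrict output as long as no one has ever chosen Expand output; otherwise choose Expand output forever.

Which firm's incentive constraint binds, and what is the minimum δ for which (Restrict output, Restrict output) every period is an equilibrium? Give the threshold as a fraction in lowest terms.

Firm B; δ ≥ 7/11

For Firm B: deviation gain 69−48 = 21, per-period punishment loss 48−36 = 12. IC gives δ ≥ 21/33 = 7/11.
For Harker: gain 44, loss 29 per period, so δ ≥ 44/73.
The tighter constraint is Firm B's, so cooperation needs δ ≥ 7/11.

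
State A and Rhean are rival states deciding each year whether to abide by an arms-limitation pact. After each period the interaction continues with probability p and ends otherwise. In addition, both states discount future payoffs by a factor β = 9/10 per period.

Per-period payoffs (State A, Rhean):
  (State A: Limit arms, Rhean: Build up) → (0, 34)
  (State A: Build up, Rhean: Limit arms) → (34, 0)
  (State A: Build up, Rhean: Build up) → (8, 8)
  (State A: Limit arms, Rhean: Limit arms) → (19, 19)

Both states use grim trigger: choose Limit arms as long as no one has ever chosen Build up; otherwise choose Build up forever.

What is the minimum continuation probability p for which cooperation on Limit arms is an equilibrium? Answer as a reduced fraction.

Expected continuation weight on next period's payoff is β·p = 9/10·p, which plays the role of the discount factor.
Cooperation requires 9/10·p ≥ (34−19)/(34−8) = 15/26, hence p ≥ 25/39.

25/39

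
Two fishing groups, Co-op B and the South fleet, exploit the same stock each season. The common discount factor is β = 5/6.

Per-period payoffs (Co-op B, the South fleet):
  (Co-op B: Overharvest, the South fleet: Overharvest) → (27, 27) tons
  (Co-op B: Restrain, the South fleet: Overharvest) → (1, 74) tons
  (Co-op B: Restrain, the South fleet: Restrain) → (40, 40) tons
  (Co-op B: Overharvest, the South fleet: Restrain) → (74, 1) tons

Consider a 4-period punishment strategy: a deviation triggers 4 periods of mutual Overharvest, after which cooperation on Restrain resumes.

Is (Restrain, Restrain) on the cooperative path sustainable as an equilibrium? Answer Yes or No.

A one-shot deviation gives 74 now, then 27 for 4 periods, then back to 40.
Gain from deviating: (74−40) today; loss: (40−27) in each of the next 4 periods.
No-deviation condition: (40−27)(β+…+β^4) ≥ 74−40, i.e. β+…+β^4 ≥ 34/13.
At β = 5/6: β+…+β^4 = 2.5887 < 2.6154.
So cooperation is not sustainable.

No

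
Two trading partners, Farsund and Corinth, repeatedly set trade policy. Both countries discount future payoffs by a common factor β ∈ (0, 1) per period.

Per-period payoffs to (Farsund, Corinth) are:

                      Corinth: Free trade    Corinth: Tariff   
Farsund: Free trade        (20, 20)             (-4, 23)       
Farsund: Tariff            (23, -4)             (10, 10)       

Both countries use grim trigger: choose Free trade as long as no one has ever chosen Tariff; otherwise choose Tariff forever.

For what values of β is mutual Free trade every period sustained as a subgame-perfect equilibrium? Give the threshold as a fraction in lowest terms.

3/13

One-period gain from deviating is 23 − 20 = 3. The loss is 20 − 10 = 10 in every subsequent period, with present value 10·β/(1−β).
Deviation is unprofitable when 10·β/(1−β) ≥ 3, i.e. β/(1−β) ≥ 3/10.
Equivalently β ≥ 3/(3+10) = 3/13.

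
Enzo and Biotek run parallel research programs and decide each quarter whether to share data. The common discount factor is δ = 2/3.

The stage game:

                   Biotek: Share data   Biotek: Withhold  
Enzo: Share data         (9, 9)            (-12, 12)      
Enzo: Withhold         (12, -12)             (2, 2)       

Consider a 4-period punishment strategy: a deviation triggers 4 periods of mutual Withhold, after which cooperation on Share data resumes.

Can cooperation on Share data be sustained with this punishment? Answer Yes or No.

Yes

A one-shot deviation gives 12 now, then 2 for 4 periods, then back to 9.
Gain from deviating: (12−9) today; loss: (9−2) in each of the next 4 periods.
No-deviation condition: (9−2)(δ+…+δ^4) ≥ 12−9, i.e. δ+…+δ^4 ≥ 3/7.
At δ = 2/3: δ+…+δ^4 = 1.6049 ≥ 0.4286.
So cooperation is sustainable.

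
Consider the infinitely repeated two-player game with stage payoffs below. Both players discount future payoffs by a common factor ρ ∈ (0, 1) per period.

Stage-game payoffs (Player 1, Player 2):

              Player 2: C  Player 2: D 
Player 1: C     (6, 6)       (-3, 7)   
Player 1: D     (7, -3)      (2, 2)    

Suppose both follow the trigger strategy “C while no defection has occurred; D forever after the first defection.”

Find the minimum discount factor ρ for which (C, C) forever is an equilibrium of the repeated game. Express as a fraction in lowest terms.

Under grim trigger the critical discount factor is (T−C)/(T−P) with T = 7, C = 6, P = 2.
ρ* = (7−6)/(7−2) = 1/5.

1/5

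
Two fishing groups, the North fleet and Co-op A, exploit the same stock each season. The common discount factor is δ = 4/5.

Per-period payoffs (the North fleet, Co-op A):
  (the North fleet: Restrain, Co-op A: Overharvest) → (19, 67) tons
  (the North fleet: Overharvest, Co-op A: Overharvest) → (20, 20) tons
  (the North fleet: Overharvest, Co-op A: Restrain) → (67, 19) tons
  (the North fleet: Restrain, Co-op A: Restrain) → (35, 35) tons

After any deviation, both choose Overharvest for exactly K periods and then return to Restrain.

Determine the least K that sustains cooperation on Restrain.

No profitable deviation requires (35−20)(δ+…+δ^K) ≥ 67−35, i.e. δ+…+δ^K ≥ 32/15 ≈ 2.1333.
With δ = 4/5, the partial sums are K=1: 0.8000, K=2: 1.4400, K=3: 1.9520, K=4: 2.3616.
K = 4 is the first length at which the sum reaches 2.1333.

4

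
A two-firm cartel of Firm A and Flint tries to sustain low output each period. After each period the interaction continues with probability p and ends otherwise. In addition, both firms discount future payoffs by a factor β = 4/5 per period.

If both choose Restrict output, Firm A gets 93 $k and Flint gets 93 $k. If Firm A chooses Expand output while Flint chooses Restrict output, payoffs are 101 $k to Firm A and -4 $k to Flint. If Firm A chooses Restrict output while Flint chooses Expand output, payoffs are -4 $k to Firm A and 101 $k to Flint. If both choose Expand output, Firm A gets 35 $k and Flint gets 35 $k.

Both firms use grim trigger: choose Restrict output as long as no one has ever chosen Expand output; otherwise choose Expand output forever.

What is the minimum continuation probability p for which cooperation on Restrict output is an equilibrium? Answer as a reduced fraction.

5/33

With continuation probability p and discount β, the effective per-period discount factor is βp.
Grim-trigger IC: βp ≥ (101−93)/(101−35) = 4/33.
So p ≥ (4/33)/(4/5) = 5/33.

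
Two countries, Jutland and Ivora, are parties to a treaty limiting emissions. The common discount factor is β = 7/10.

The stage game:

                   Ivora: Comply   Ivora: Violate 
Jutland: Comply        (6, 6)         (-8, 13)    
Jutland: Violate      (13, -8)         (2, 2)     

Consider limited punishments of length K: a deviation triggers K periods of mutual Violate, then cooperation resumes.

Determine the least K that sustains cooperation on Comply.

4

IC: β(1−β^K)/(1−β) ≥ (13−6)/(6−2) = 7/4.
With β = 7/10: need 1 − β^K ≥ 7/4·(1−7/10)/(7/10), i.e. β^K ≤ 0.2500.
Since (7/10)^3 = 0.3430 and (7/10)^4 = 0.2401, the smallest such K is 4.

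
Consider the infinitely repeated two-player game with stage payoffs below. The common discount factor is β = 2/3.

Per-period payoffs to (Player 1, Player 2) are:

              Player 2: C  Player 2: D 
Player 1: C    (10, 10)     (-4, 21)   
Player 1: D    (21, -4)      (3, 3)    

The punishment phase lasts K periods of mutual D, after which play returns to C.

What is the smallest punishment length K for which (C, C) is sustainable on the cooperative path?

No profitable deviation requires (10−3)(β+…+β^K) ≥ 21−10, i.e. β+…+β^K ≥ 11/7 ≈ 1.5714.
With β = 2/3, the partial sums are K=1: 0.6667, K=2: 1.1111, K=3: 1.4074, K=4: 1.6049.
K = 4 is the first length at which the sum reaches 1.5714.

4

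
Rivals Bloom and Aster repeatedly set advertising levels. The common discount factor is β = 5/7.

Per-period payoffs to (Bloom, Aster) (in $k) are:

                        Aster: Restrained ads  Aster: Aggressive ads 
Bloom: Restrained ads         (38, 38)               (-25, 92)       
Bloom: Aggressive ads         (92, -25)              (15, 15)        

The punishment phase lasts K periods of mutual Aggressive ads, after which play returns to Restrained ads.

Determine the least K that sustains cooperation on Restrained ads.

No profitable deviation requires (38−15)(β+…+β^K) ≥ 92−38, i.e. β+…+β^K ≥ 54/23 ≈ 2.3478.
With β = 5/7, the partial sums are K=1: 0.7143, K=2: 1.2245, …, K=7: 2.2628, K=8: 2.3306, K=9: 2.3790.
K = 9 is the first length at which the sum reaches 2.3478.

9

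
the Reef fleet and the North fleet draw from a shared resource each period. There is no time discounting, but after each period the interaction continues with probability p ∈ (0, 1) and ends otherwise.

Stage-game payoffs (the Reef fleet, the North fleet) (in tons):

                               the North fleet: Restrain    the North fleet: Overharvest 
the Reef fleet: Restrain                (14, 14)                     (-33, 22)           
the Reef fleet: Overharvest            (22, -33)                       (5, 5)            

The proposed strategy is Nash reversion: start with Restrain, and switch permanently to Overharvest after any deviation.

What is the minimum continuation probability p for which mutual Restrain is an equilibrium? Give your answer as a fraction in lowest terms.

8/17

With no time discounting, the continuation probability p plays the role of the discount factor.
Grim-trigger IC: 14/(1−p) ≥ 22 + 5p/(1−p) ⇒ p ≥ (22−14)/(22−5) = 8/17.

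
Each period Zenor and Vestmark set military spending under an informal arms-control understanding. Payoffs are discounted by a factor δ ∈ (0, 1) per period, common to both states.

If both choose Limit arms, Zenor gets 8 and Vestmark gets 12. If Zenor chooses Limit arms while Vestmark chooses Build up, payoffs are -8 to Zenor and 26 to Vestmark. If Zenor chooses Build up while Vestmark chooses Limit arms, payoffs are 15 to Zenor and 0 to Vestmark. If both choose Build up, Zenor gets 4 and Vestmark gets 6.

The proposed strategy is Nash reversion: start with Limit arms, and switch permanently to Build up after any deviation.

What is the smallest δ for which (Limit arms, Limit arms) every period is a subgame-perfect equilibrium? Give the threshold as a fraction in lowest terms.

Zenor: cooperation gives 8 each period; deviation gives 15 once then 4 forever.
  8/(1−δ) ≥ 15 + 4δ/(1−δ) ⇒ δ ≥ 7/11.
Vestmark: cooperation gives 12 each period; deviation gives 26 once then 6 forever.
  δ ≥ 14/20 = 7/10.
Both must hold, so the binding constraint is Vestmark's: δ ≥ 7/10.

7/10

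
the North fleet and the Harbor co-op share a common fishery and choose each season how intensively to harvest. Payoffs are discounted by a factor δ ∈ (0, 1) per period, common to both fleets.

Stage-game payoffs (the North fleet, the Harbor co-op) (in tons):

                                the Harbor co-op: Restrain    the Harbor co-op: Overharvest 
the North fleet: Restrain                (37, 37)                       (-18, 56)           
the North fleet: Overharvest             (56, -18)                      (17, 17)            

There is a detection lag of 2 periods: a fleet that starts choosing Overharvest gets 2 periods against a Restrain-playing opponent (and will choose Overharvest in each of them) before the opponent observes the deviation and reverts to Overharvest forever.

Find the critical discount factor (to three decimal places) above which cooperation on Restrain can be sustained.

0.698

Deviating for the 2 undetected periods gains 56−37 = 19 per period over cooperation, then loses 37−17 = 20 per period forever once punishment starts.
Gain: 19(1 + δ + … + δ^1); loss: 20·δ^2/(1−δ).
No profitable deviation ⇔ 19(1−δ^2) ≤ 20·δ^2, i.e. δ^2 ≥ 19/(19+20) = 19/39.
Hence δ ≥ (19/39)^(1/2) ≈ 0.698.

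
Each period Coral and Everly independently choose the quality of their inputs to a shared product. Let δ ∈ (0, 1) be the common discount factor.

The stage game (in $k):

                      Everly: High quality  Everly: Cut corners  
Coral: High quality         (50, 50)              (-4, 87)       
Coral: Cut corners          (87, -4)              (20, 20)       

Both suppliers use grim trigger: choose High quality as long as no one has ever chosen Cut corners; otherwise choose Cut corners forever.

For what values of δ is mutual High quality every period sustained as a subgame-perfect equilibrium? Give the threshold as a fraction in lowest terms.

37/67

Under grim trigger the critical discount factor is (T−C)/(T−P) with T = 87, C = 50, P = 20.
δ* = (87−50)/(87−20) = 37/67.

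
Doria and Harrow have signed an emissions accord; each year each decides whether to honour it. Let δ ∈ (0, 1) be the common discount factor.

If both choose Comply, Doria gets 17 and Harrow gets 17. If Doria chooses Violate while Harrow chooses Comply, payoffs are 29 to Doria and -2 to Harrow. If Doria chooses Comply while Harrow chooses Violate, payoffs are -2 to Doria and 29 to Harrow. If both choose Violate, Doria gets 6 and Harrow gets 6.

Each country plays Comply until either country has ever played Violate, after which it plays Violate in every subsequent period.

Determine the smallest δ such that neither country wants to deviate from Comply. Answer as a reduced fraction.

12/23

Cooperation forever yields 17 each period: 17/(1−δ).
Deviating yields 29 once, then 6 forever: 29 + 6δ/(1−δ).
No profitable deviation requires 17/(1−δ) ≥ 29 + 6δ/(1−δ).
Multiplying by (1−δ): 17 ≥ 29(1−δ) + 6δ = 29 − 23δ.
So 23δ ≥ 12, i.e. δ ≥ 12/23.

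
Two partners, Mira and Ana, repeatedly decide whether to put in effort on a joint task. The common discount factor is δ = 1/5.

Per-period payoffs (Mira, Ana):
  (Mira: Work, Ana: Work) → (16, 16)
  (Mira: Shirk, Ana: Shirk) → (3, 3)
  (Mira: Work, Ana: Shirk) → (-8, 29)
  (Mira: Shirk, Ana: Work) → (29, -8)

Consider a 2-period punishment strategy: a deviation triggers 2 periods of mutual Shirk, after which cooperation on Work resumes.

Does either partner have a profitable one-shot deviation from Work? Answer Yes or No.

IC: δ+…+δ^2 ≥ (29−16)/(16−3) = 1.
At δ = 1/5: partial sum = 0.2400 < 1.0000. Cooperation not sustainable.

Yes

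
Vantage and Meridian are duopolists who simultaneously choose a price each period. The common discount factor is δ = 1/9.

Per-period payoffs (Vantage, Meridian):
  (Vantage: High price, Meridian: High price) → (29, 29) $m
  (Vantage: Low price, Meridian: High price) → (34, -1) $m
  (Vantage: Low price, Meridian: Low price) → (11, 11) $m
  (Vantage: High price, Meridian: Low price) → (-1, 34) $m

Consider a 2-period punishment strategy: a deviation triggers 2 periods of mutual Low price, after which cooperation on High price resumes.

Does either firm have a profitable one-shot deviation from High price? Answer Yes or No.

A one-shot deviation gives 34 now, then 11 for 2 periods, then back to 29.
Gain from deviating: (34−29) today; loss: (29−11) in each of the next 2 periods.
No-deviation condition: (29−11)(δ+…+δ^2) ≥ 34−29, i.e. δ+…+δ^2 ≥ 5/18.
At δ = 1/9: δ+…+δ^2 = 0.1235 < 0.2778.
So cooperation is not sustainable.

Yes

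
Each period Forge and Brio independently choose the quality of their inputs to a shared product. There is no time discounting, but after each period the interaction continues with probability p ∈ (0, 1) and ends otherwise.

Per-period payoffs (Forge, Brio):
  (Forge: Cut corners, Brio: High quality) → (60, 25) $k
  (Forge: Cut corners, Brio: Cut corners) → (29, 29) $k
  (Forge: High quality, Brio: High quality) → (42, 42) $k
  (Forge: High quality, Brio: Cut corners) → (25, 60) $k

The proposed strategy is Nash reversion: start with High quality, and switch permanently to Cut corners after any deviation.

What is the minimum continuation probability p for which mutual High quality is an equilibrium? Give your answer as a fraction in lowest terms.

Expected cooperation value is 42 + p·42 + p²·42 + … = 42/(1−p); deviation gives 60 + p·29/(1−p).
42 ≥ 60(1−p) + 29p ⇒ 31p ≥ 18 ⇒ p ≥ 18/31.

18/31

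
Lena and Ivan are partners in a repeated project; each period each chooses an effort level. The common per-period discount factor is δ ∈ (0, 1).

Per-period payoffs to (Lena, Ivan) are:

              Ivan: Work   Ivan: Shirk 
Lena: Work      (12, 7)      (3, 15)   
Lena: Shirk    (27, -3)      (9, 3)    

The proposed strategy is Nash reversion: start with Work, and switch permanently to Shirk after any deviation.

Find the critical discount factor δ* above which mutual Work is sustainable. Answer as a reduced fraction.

For Lena: deviation gain 27−12 = 15, per-period punishment loss 12−9 = 3. IC gives δ ≥ 15/18 = 5/6.
For Ivan: gain 8, loss 4 per period, so δ ≥ 8/12 = 2/3.
The tighter constraint is Lena's, so cooperation needs δ ≥ 5/6.

5/6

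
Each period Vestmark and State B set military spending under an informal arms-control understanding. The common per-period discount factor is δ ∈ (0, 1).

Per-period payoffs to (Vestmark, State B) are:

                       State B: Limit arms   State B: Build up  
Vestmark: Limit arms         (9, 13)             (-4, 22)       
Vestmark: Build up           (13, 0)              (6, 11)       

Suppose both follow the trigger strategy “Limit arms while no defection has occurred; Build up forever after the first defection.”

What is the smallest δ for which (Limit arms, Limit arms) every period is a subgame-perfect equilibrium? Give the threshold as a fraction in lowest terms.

9/11

Vestmark: cooperation gives 9 each period; deviation gives 13 once then 6 forever.
  9/(1−δ) ≥ 13 + 6δ/(1−δ) ⇒ δ ≥ 4/7.
State B: cooperation gives 13 each period; deviation gives 22 once then 11 forever.
  δ ≥ 9/11.
Both must hold, so the binding constraint is State B's: δ ≥ 9/11.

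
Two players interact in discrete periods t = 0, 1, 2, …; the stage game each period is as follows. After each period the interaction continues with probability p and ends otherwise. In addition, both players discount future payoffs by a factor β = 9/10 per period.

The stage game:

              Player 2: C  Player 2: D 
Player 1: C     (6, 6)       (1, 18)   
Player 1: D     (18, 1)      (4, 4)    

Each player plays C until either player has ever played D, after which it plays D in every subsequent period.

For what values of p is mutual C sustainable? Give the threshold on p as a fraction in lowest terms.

With continuation probability p and discount β, the effective per-period discount factor is βp.
Grim-trigger IC: βp ≥ (18−6)/(18−4) = 6/7.
So p ≥ (6/7)/(9/10) = 20/21.

20/21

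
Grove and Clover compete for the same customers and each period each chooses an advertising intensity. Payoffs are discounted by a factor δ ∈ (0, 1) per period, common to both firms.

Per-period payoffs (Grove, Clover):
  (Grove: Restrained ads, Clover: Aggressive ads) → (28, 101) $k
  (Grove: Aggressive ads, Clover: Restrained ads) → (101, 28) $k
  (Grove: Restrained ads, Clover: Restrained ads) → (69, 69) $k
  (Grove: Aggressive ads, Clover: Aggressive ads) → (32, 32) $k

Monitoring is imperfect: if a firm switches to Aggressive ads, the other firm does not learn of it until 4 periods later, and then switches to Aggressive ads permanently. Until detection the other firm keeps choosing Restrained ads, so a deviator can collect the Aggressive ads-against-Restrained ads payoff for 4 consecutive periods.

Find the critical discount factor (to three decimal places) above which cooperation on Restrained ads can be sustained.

0.825

Deviating for the 4 undetected periods gains 101−69 = 32 per period over cooperation, then loses 69−32 = 37 per period forever once punishment starts.
Gain: 32(1 + δ + … + δ^3); loss: 37·δ^4/(1−δ).
No profitable deviation ⇔ 32(1−δ^4) ≤ 37·δ^4, i.e. δ^4 ≥ 32/(32+37) = 32/69.
Hence δ ≥ (32/69)^(1/4) ≈ 0.825.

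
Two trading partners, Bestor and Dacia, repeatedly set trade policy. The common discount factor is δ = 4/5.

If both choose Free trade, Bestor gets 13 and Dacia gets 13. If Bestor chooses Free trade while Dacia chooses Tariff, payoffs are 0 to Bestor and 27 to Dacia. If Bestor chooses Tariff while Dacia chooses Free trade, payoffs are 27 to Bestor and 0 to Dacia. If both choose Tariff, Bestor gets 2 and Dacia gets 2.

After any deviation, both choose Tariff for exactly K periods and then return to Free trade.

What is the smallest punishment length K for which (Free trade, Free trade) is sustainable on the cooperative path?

Need Σ_{k=1}^{K} δ^k ≥ (27−13)/(13−2) = 1.2727 at δ = 4/5.
At K = 1 the sum is 0.8000 < 1.2727; at K = 2 it is 1.4400 ≥ 1.2727.
So the minimum punishment length is K = 2.

2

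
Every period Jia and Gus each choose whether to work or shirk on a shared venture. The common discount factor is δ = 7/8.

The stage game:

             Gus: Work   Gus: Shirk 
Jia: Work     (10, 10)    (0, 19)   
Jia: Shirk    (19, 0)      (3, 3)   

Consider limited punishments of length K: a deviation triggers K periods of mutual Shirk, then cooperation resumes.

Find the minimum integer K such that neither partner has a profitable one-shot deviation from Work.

2

IC: δ(1−δ^K)/(1−δ) ≥ (19−10)/(10−3) = 9/7.
With δ = 7/8: need 1 − δ^K ≥ 9/7·(1−7/8)/(7/8), i.e. δ^K ≤ 0.8163.
Since (7/8)^1 = 0.8750 and (7/8)^2 = 0.7656, the smallest such K is 2.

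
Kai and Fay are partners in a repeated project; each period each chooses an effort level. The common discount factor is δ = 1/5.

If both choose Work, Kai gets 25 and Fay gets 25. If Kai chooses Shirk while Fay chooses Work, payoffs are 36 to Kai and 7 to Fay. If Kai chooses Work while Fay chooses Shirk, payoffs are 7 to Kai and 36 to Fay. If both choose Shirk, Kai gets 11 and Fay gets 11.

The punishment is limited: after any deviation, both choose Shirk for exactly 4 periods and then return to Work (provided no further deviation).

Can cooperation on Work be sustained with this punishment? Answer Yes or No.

Comparing payoff streams over the 5 periods until play realigns: cooperate → 25(1+δ+…+δ^4); deviate → 36 + 11(δ+…+δ^4).
Cooperation is sustained iff (25−11)(δ+…+δ^4) ≥ 36−25.
δ+…+δ^4 = 1/5·(1−(1/5)^4)/(1−1/5) = 0.2496, and (36−25)/(25−11) = 0.7857.
0.2496 < 0.7857, so cooperation is not sustainable.

No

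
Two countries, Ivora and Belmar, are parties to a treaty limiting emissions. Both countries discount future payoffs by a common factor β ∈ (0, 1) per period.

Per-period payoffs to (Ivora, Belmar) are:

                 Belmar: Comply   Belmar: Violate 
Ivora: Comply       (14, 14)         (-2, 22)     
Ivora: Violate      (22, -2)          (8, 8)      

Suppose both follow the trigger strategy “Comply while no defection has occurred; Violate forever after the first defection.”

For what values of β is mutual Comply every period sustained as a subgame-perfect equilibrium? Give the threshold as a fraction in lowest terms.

14/(1−β) ≥ 22 + 8β/(1−β)
14 ≥ 22 − 14β
β ≥ 8/14 = 4/7.

4/7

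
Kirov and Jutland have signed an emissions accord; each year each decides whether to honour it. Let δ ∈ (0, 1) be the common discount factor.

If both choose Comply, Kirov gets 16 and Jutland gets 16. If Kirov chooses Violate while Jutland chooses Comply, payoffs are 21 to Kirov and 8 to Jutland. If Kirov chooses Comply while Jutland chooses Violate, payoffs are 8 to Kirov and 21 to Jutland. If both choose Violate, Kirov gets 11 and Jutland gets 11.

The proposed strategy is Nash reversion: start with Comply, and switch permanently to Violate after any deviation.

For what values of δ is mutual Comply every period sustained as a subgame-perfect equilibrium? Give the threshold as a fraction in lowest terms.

1/2

Cooperation forever yields 16 each period: 16/(1−δ).
Deviating yields 21 once, then 11 forever: 21 + 11δ/(1−δ).
No profitable deviation requires 16/(1−δ) ≥ 21 + 11δ/(1−δ).
Multiplying by (1−δ): 16 ≥ 21(1−δ) + 11δ = 21 − 10δ.
So 10δ ≥ 5, i.e. δ ≥ 5/10 = 1/2.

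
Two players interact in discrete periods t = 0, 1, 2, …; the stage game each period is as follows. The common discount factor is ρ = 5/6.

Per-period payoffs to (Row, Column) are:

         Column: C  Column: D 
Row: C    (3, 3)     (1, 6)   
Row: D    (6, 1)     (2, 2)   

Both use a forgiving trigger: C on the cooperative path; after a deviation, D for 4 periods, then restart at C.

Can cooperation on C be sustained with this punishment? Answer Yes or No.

Comparing payoff streams over the 5 periods until play realigns: cooperate → 3(1+ρ+…+ρ^4); deviate → 6 + 2(ρ+…+ρ^4).
Cooperation is sustained iff (3−2)(ρ+…+ρ^4) ≥ 6−3.
ρ+…+ρ^4 = 5/6·(1−(5/6)^4)/(1−5/6) = 2.5887, and (6−3)/(3−2) = 3.0000.
2.5887 < 3.0000, so cooperation is not sustainable.

No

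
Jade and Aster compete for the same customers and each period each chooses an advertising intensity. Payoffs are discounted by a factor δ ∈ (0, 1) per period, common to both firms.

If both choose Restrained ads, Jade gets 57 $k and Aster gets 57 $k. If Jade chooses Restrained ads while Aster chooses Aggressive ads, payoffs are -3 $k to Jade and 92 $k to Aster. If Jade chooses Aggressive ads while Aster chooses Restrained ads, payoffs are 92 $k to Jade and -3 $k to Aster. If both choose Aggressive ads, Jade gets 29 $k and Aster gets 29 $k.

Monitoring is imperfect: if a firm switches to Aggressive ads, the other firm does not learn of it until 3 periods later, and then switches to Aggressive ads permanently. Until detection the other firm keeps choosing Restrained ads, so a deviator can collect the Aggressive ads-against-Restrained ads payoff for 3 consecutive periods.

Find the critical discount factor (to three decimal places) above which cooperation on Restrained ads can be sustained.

Deviating for the 3 undetected periods gains 92−57 = 35 per period over cooperation, then loses 57−29 = 28 per period forever once punishment starts.
Gain: 35(1 + δ + … + δ^2); loss: 28·δ^3/(1−δ).
No profitable deviation ⇔ 35(1−δ^3) ≤ 28·δ^3, i.e. δ^3 ≥ 35/(35+28) = 5/9.
Hence δ ≥ (5/9)^(1/3) ≈ 0.822.

0.822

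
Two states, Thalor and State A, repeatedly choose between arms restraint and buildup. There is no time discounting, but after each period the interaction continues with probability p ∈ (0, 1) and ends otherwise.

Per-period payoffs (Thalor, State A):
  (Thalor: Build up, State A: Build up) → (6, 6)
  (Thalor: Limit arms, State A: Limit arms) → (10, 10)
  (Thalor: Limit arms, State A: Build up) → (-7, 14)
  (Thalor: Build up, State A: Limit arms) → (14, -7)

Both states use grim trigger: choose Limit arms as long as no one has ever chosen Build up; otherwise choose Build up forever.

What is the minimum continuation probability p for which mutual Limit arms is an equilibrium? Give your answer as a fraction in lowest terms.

1/2

Expected cooperation value is 10 + p·10 + p²·10 + … = 10/(1−p); deviation gives 14 + p·6/(1−p).
10 ≥ 14(1−p) + 6p ⇒ 8p ≥ 4 ⇒ p ≥ 4/8 = 1/2.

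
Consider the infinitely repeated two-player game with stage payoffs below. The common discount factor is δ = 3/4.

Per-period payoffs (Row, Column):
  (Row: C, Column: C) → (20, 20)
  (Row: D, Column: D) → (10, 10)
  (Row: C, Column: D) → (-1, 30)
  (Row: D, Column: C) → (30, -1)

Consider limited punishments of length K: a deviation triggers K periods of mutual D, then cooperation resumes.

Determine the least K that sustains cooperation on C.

Need Σ_{k=1}^{K} δ^k ≥ (30−20)/(20−10) = 1.0000 at δ = 3/4.
At K = 1 the sum is 0.7500 < 1.0000; at K = 2 it is 1.3125 ≥ 1.0000.
So the minimum punishment length is K = 2.

2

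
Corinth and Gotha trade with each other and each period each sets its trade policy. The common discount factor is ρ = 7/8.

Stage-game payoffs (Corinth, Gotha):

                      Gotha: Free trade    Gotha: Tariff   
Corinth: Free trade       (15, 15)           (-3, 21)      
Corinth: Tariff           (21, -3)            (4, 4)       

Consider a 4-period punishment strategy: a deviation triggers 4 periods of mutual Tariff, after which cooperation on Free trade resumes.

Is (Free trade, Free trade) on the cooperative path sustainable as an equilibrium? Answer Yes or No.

Comparing payoff streams over the 5 periods until play realigns: cooperate → 15(1+ρ+…+ρ^4); deviate → 21 + 4(ρ+…+ρ^4).
Cooperation is sustained iff (15−4)(ρ+…+ρ^4) ≥ 21−15.
ρ+…+ρ^4 = 7/8·(1−(7/8)^4)/(1−7/8) = 2.8967, and (21−15)/(15−4) = 0.5455.
2.8967 ≥ 0.5455, so cooperation is sustainable.

Yes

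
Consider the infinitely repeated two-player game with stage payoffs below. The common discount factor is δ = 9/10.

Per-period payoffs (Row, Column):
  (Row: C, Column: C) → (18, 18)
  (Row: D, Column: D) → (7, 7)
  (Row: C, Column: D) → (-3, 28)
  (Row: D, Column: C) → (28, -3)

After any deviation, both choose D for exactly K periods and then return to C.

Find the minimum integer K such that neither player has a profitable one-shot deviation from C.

IC: δ(1−δ^K)/(1−δ) ≥ (28−18)/(18−7) = 10/11.
With δ = 9/10: need 1 − δ^K ≥ 10/11·(1−9/10)/(9/10), i.e. δ^K ≤ 0.8990.
Since (9/10)^1 = 0.9000 and (9/10)^2 = 0.8100, the smallest such K is 2.

2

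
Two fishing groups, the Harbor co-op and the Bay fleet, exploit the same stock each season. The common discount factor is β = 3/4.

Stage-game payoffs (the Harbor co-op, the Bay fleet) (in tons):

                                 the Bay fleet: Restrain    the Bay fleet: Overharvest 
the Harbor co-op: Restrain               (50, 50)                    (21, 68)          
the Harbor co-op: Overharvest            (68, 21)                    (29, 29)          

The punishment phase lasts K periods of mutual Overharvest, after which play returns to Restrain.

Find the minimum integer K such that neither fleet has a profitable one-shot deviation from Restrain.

2

No profitable deviation requires (50−29)(β+…+β^K) ≥ 68−50, i.e. β+…+β^K ≥ 6/7 ≈ 0.8571.
With β = 3/4, the partial sums are K=1: 0.7500, K=2: 1.3125.
K = 2 is the first length at which the sum reaches 0.8571.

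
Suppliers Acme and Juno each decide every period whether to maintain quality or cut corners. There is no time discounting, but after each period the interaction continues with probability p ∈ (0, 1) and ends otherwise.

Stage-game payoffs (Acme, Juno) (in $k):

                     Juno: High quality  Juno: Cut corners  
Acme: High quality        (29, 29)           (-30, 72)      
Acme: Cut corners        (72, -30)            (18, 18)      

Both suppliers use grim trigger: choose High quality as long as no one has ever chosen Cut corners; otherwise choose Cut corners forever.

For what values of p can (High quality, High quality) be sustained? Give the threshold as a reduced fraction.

43/54

Expected cooperation value is 29 + p·29 + p²·29 + … = 29/(1−p); deviation gives 72 + p·18/(1−p).
29 ≥ 72(1−p) + 18p ⇒ 54p ≥ 43 ⇒ p ≥ 43/54.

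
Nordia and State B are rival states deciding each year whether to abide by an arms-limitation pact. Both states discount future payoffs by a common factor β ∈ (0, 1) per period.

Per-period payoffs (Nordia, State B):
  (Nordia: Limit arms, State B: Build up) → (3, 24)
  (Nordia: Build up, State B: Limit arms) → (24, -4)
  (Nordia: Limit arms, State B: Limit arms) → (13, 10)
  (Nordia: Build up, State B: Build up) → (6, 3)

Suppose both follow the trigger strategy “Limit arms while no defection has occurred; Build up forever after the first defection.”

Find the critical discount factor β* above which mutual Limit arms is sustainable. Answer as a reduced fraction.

2/3

Nordia's threshold: (24−13)/(24−6) = 11/18.
State B's threshold: (24−10)/(24−3) = 2/3.
11/18 < 2/3, so State B binds and β* = 2/3.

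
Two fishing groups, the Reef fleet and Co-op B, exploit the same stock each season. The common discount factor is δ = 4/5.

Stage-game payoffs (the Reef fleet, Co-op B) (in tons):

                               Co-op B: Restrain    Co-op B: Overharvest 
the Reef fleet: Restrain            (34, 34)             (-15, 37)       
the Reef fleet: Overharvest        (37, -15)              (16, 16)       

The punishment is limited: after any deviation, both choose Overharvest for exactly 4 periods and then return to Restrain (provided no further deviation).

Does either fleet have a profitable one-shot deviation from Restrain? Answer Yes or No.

No

IC: δ+…+δ^4 ≥ (37−34)/(34−16) = 1/6.
At δ = 4/5: partial sum = 2.3616 ≥ 0.1667. Cooperation sustainable.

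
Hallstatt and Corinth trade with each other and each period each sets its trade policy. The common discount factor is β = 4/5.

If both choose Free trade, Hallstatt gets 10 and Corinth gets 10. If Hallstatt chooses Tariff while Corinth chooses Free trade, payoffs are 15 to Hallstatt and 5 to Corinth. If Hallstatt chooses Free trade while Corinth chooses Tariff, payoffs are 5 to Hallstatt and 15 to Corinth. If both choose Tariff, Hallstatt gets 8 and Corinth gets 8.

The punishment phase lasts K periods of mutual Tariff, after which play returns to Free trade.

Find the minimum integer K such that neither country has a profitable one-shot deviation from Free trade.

5

IC: β(1−β^K)/(1−β) ≥ (15−10)/(10−8) = 5/2.
With β = 4/5: need 1 − β^K ≥ 5/2·(1−4/5)/(4/5), i.e. β^K ≤ 0.3750.
Since (4/5)^4 = 0.4096 and (4/5)^5 = 0.3277, the smallest such K is 5.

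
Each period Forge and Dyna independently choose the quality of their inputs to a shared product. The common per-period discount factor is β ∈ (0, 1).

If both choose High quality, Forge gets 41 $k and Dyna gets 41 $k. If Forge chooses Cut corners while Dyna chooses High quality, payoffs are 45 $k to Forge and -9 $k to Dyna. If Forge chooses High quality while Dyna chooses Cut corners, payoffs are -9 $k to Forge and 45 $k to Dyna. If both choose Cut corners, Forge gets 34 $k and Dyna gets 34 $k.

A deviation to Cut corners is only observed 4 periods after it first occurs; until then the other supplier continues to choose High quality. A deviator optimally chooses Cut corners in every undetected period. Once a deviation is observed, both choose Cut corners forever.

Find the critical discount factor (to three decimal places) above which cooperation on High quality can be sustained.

0.777

Deviating for the 4 undetected periods gains 45−41 = 4 per period over cooperation, then loses 41−34 = 7 per period forever once punishment starts.
Gain: 4(1 + β + … + β^3); loss: 7·β^4/(1−β).
No profitable deviation ⇔ 4(1−β^4) ≤ 7·β^4, i.e. β^4 ≥ 4/(4+7) = 4/11.
Hence β ≥ (4/11)^(1/4) ≈ 0.777.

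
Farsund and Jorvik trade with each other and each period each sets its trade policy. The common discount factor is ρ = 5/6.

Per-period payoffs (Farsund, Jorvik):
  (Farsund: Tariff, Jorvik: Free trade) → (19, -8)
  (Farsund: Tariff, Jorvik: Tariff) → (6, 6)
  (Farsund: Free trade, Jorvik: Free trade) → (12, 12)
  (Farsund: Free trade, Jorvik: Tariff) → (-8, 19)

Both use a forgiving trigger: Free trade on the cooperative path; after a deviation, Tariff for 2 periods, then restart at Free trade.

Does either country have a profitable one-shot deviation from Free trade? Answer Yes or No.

IC: ρ+…+ρ^2 ≥ (19−12)/(12−6) = 7/6.
At ρ = 5/6: partial sum = 1.5278 ≥ 1.1667. Cooperation sustainable.

No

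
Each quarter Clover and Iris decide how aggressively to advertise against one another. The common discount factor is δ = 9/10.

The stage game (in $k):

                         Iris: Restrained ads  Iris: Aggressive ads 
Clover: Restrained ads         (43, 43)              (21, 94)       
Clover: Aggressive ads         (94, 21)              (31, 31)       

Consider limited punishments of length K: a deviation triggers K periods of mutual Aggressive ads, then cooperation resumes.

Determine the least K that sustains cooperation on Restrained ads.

7

No profitable deviation requires (43−31)(δ+…+δ^K) ≥ 94−43, i.e. δ+…+δ^K ≥ 17/4 ≈ 4.2500.
With δ = 9/10, the partial sums are K=1: 0.9000, K=2: 1.7100, …, K=5: 3.6856, K=6: 4.2170, K=7: 4.6953.
K = 7 is the first length at which the sum reaches 4.2500.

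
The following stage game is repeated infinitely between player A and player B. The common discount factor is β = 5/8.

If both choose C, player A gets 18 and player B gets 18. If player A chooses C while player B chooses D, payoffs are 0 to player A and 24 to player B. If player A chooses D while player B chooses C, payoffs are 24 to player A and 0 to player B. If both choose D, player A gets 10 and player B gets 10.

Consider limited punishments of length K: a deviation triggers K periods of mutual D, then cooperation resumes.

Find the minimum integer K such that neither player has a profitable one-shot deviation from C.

IC: β(1−β^K)/(1−β) ≥ (24−18)/(18−10) = 3/4.
With β = 5/8: need 1 − β^K ≥ 3/4·(1−5/8)/(5/8), i.e. β^K ≤ 0.5500.
Since (5/8)^1 = 0.6250 and (5/8)^2 = 0.3906, the smallest such K is 2.

2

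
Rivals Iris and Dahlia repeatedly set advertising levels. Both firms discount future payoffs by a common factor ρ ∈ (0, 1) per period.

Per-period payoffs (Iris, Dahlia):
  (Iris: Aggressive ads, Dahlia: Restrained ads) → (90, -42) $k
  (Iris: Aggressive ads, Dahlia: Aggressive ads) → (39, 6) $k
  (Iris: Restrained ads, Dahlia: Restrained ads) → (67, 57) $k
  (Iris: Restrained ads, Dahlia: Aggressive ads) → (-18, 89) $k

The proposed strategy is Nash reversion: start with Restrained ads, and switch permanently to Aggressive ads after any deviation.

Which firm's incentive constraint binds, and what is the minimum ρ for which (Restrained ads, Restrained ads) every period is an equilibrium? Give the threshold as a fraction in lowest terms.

For Iris: deviation gain 90−67 = 23, per-period punishment loss 67−39 = 28. IC gives ρ ≥ 23/51.
For Dahlia: gain 32, loss 51 per period, so ρ ≥ 32/83.
The tighter constraint is Iris's, so cooperation needs ρ ≥ 23/51.

Iris; ρ ≥ 23/51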